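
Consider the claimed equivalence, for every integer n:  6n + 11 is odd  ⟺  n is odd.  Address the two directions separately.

Only the reverse direction holds.

[⇒] This fails: take n = 6. Then 6n + 11 = 47, which is odd, yet n = 6 is even, not odd.

[⇐] Suppose n is odd. Since 6 is even, 6n is even for every n, so 6n + 11 has the same parity as 11, which is odd. Hence 6n + 11 is odd.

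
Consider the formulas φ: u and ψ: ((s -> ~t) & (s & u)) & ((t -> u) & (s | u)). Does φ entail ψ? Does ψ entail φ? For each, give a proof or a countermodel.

(⇐) Assume the antecedent. If s is true, the antecedent forces (s = T, u = T, t = F), and u holds there. If s is false, the antecedent cannot hold. Either way u holds.

(⇒) This fails. Under s = F, u = T, t = F, the left side is true but the right side is false.

Only the reverse direction holds.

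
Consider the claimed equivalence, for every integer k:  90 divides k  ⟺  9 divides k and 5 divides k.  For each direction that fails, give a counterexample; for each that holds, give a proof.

Not equivalent: only (⇒) holds.

Forward direction. If 90 ∣ k, write k = 90q. Since 90 = 10·9, k = 9·(10q), so 9 ∣ k; and since 90 = 18·5, k = 5·(18q), so 5 ∣ k.

Converse. This fails: take k = 45. Both 9 ∣ 45 and 5 ∣ 45, yet 45 is not a multiple of 90 (since 45 = 0·90 + 45), so 90 ∤ 45.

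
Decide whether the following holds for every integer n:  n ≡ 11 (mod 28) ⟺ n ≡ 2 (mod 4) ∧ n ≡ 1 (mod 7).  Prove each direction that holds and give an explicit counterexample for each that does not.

Both directions fail.

(⟹) This fails: n = 11 gives 11 ≡ 11 (mod 28) but 11 ≡ 3 (mod 4), so the conjunction on the right does not hold.

(⟸) This fails: n = 22 satisfies both congruences on the right (22 ≡ 2 mod 4 and 22 ≡ 1 mod 7) yet 22 ≡ 22 (mod 28), not 11.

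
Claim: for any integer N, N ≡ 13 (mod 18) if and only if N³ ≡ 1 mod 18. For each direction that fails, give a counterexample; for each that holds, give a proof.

Only the forward direction holds.

Forward direction. Suppose N ≡ 13 (mod 18). Write N = 18j + 13. Then (18j + 13)³ = 5832j³ + 12636j² + 9126j + 2197 = 18(324j³ + 702j² + 507j + 122) + 1, so N³ ≡ 1 (mod 18).

Converse. This fails: take N = 1. Then 1³ = 1 ≡ 1 (mod 18), yet 1 ≡ 1 (mod 18), not 13.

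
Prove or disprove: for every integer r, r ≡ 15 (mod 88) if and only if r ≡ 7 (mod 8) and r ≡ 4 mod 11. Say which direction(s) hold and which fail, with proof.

(→) Suppose r ≡ 15 (mod 88); write r = 88j + 15. Since 8 ∣ 88, reducing mod 8 gives r ≡ 15 ≡ 7 (mod 8); since 11 ∣ 88, reducing mod 11 gives r ≡ 15 ≡ 4 (mod 11).

(←) Conversely, if r ≡ 7 (mod 8) and r ≡ 4 (mod 11), then by the Chinese remainder theorem r ≡ 15 (mod 88). This is exactly r ≡ 15 (mod 88).

The biconditional holds.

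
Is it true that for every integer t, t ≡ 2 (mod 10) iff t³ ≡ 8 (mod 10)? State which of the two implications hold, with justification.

(→) Suppose t ≡ 2 (mod 10). Write t = 10j + 2. Then (10j + 2)³ = 1000j³ + 600j² + 120j + 8 = 10(100j³ + 60j² + 12j) + 8, so t³ ≡ 8 (mod 10).

(←) Conversely, suppose t³ ≡ 8 (mod 10). The only residue r in {0, …, 9} with r³ ≡ 8 (mod 10) is r = 2, so t ≡ 2 (mod 10).

Equivalent; both directions hold.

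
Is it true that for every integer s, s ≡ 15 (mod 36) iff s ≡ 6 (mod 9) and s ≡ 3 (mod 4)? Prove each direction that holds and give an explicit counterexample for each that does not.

Both directions hold; the statement is true.

Forward direction. Suppose s ≡ 15 (mod 36); write s = 36j + 15. Since 9 ∣ 36, reducing mod 9 gives s ≡ 15 ≡ 6 (mod 9); since 4 ∣ 36, reducing mod 4 gives s ≡ 15 ≡ 3 (mod 4).

Converse. If s ≡ 6 (mod 9) and s ≡ 3 (mod 4), then by the Chinese remainder theorem s ≡ 15 (mod 36). This is exactly s ≡ 15 (mod 36).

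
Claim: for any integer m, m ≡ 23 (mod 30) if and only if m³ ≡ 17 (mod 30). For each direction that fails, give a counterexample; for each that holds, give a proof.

The biconditional holds.

Converse. Suppose m³ ≡ 17 (mod 30). The only residue r in {0, …, 29} with r³ ≡ 17 (mod 30) is r = 23, so m ≡ 23 (mod 30).

Forward direction. Suppose m ≡ 23 (mod 30). Write m = 30j + 23. Then (30j + 23)³ = 27000j³ + 62100j² + 47610j + 12167 = 30(900j³ + 2070j² + 1587j + 405) + 17, so m³ ≡ 17 (mod 30).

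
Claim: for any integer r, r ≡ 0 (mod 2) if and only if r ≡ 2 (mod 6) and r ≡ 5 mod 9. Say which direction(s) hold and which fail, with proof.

Not equivalent: only (⇐) holds.

Forward direction. This fails: r = 0 gives 0 ≡ 0 (mod 2) but 0 ≡ 0 (mod 6), so the conjunction on the right does not hold.

Converse. If r ≡ 2 (mod 6) and r ≡ 5 (mod 9), then by the Chinese remainder theorem r ≡ 14 (mod 18). Since 14 ≡ 0 (mod 2) and 2 ∣ 18, we get r ≡ 0 (mod 2).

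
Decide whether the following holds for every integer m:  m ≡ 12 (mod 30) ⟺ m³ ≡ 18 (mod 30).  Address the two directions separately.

(⇒) Suppose m ≡ 12 (mod 30). Write m = 30j + 12. Then (30j + 12)³ = 27000j³ + 32400j² + 12960j + 1728 = 30(900j³ + 1080j² + 432j + 57) + 18, so m³ ≡ 18 (mod 30).

(⇐) Conversely, suppose m³ ≡ 18 (mod 30). The only residue r in {0, …, 29} with r³ ≡ 18 (mod 30) is r = 12, so m ≡ 12 (mod 30).

Equivalent; both directions hold.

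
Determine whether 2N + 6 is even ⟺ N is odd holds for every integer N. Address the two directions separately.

Only the reverse direction holds.

(→) This fails: take N = 2. Then 2N + 6 = 10, which is even, yet N = 2 is even, not odd.

(←) Suppose N is odd. Since 2 is even, 2N is even for every N, so 2N + 6 has the same parity as 6, which is even. Hence 2N + 6 is even.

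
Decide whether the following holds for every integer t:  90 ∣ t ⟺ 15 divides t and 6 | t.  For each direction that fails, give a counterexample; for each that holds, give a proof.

Only the forward direction holds.

(⟹) If 90 ∣ t, write t = 90q. Since 90 = 6·15, t = 15·(6q), so 15 ∣ t; and since 90 = 15·6, t = 6·(15q), so 6 ∣ t.

(⟸) This fails: take t = 30. Both 15 ∣ 30 and 6 ∣ 30, yet 30 is not a multiple of 90 (since 30 = 0·90 + 30), so 90 ∤ 30.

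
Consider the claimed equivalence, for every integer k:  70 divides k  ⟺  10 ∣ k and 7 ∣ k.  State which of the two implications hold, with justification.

The biconditional holds.

(⇒) If 70 ∣ k, write k = 70q. Since 70 = 7·10, k = 10·(7q), so 10 ∣ k; and since 70 = 10·7, k = 7·(10q), so 7 ∣ k.

(⇐) Suppose 10 ∣ k and 7 ∣ k. Any common multiple of 10 and 7 is a multiple of their lcm; here gcd(10, 7) = 1, so lcm(10, 7) = 10·7 = 70, so 70 ∣ k.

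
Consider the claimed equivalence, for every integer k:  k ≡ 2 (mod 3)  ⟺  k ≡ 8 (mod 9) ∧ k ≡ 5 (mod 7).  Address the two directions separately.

(⟸) If k ≡ 8 (mod 9) and k ≡ 5 (mod 7), then by the Chinese remainder theorem k ≡ 26 (mod 63). Since 26 ≡ 2 (mod 3) and 3 ∣ 63, we get k ≡ 2 (mod 3).

(⟹) This fails: k = 2 gives 2 ≡ 2 (mod 3) but 2 ≡ 2 (mod 9), so the conjunction on the right does not hold.

(⇒) fails; (⇐) holds.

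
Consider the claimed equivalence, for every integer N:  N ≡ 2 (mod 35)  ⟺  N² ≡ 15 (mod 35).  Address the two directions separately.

(⇒) This fails: take N = 2. Then 2 ≡ 2 (mod 35), but 2² = 4 ≡ 4 (mod 35), not 15.

(⇐) This fails: take N = 15. Then 15² = 225 ≡ 15 (mod 35), yet 15 ≡ 15 (mod 35), not 2.

(⇒) fails and (⇐) fails.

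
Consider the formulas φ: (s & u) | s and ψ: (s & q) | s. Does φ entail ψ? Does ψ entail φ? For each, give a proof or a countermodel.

Equivalent; both directions hold.

(→) Assume the antecedent. If q is true, the antecedent forces (q = T, s = T, u = F) or (q = T, s = T, u = T), and (s & q) | s holds there. If q is false, the antecedent forces (q = F, s = T, u = F) or (q = F, s = T, u = T), and (s & q) | s holds there. Either way (s & q) | s holds.

(←) Assume the antecedent. If q is true, the antecedent forces (q = T, s = T, u = F) or (q = T, s = T, u = T), and (s & u) | s holds there. If q is false, the antecedent forces (q = F, s = T, u = F) or (q = F, s = T, u = T), and (s & u) | s holds there. Either way (s & u) | s holds.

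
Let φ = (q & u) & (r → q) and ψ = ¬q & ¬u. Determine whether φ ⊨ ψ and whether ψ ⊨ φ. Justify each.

(⇒) fails and (⇐) fails.

(→) This fails. Under u = T, q = T, r = F, the left side is true but the right side is false.

(←) This fails. Under u = F, q = F, r = F, the left side is false but the right side is true.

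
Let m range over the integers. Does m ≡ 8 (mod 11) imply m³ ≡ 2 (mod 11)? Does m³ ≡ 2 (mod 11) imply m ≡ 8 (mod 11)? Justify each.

Neither implication holds.

(⟹) This fails: take m = 8. Then 8 ≡ 8 (mod 11), but 8³ = 512 ≡ 6 (mod 11), not 2.

(⟸) This fails: take m = 7. Then 7³ = 343 ≡ 2 (mod 11), yet 7 ≡ 7 (mod 11), not 8.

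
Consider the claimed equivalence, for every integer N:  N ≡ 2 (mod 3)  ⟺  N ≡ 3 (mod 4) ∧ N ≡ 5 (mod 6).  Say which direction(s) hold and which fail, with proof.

Only the reverse direction holds.

(→) This fails: N = 8 gives 8 ≡ 2 (mod 3) but 8 ≡ 0 (mod 4), so the conjunction on the right does not hold.

(←) Conversely, if N ≡ 3 (mod 4) and N ≡ 5 (mod 6), then by the Chinese remainder theorem N ≡ 11 (mod 12). Since 11 ≡ 2 (mod 3) and 3 ∣ 12, we get N ≡ 2 (mod 3).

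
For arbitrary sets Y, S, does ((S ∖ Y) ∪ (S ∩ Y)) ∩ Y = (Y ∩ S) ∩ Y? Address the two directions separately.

Forward inclusion. Let x ∈ ((S ∖ Y) ∪ (S ∩ Y)) ∩ Y. Then x ∈ Y ∩ S, from which x ∈ (Y ∩ S) ∩ Y.

Reverse inclusion. Let x ∈ (Y ∩ S) ∩ Y. Then x ∈ Y ∩ S, from which x ∈ ((S ∖ Y) ∪ (S ∩ Y)) ∩ Y.

The two sets are equal.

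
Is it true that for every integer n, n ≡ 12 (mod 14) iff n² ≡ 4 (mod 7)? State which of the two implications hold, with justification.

Only the forward implication holds.

Converse. This fails: take n = 2. Then 2² = 4 ≡ 4 (mod 7), yet 2 ≡ 2 (mod 14), not 12.

Forward direction. Suppose n ≡ 12 (mod 14). Then n² ≡ 12² = 144 (mod 14), and since 7 ∣ 14, also n² ≡ 4 (mod 7).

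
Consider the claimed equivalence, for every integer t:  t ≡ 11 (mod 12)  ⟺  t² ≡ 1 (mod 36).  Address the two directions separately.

(⇒) This fails: take t = 11. Then 11 ≡ 11 (mod 12), but 11² = 121 ≡ 13 (mod 36), not 1.

(⇐) This fails: take t = 1. Then 1² = 1 ≡ 1 (mod 36), yet 1 ≡ 1 (mod 12), not 11.

Neither direction holds.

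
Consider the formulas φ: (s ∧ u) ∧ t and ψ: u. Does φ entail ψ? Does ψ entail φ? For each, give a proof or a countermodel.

(→) Assume the antecedent. If u is true, u reduces to true regardless of the other variables. If u is false, the antecedent cannot hold. Either way u holds.

(←) This fails. Under u = T, s = F, t = F, the left side is false but the right side is true.

Not equivalent: only (⇒) holds.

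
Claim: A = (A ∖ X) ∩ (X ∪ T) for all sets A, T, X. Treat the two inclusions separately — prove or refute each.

(⊆) This inclusion fails. Take A = {1}, T = ∅, X = ∅; then 1 ∈ A but 1 ∉ (A ∖ X) ∩ (X ∪ T).

(⊇) Let x ∈ (A ∖ X) ∩ (X ∪ T). Then x ∈ A ∩ T and x ∉ X, from which x ∈ A.

Only the reverse inclusion holds.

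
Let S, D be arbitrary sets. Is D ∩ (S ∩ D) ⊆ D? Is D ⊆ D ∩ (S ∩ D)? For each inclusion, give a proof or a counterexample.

(⊆) Let x ∈ D ∩ (S ∩ D). Then x ∈ S ∩ D, from which x ∈ D.

(⊇) This inclusion fails. Take S = ∅, D = {1}; then 1 ∈ D but 1 ∉ D ∩ (S ∩ D).

Only the forward inclusion holds.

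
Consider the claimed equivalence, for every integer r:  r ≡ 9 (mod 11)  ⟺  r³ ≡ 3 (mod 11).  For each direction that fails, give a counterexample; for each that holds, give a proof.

[⇒] Suppose r ≡ 9 (mod 11). Write r = 11j + 9. Then (11j + 9)³ = 1331j³ + 3267j² + 2673j + 729 = 11(121j³ + 297j² + 243j + 66) + 3, so r³ ≡ 3 (mod 11).

[⇐] For the converse, argue contrapositively. If r ≢ 9 (mod 11), then r is congruent to one of 0, 1, 2, 3, 4, 5, 6, 7, 8, 10 modulo 11, and these give r³ ≡ 0, 1, 8, 5, 9, 4, 7, 2, 6, 10 respectively — never 3.

The biconditional holds.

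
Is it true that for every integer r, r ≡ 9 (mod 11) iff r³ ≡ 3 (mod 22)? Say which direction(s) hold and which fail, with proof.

Not equivalent: only (⇐) holds.

Converse. The residues r modulo 22 with r³ ≡ 3 (mod 22) are exactly {9}, and each is ≡ 9 (mod 11).

Forward direction. This fails: take r = 20. Then 20 ≡ 9 (mod 11), but 20³ = 8000 ≡ 14 (mod 22), not 3.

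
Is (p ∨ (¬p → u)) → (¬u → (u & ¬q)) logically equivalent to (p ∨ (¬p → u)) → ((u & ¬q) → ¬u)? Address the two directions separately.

Neither implication holds.

(⇒) This fails. Under p = F, q = F, u = T, the left side is true but the right side is false.

(⇐) This fails. Under p = T, q = F, u = F, the left side is false but the right side is true.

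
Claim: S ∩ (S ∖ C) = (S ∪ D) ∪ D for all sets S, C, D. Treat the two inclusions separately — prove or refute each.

(⊆) holds; (⊇) fails.

(⟹) Let x ∈ S ∩ (S ∖ C). Then either x ∈ S and x ∉ C, D; or x ∈ S ∩ D and x ∉ C. In each case x ∈ (S ∪ D) ∪ D, so S ∩ (S ∖ C) ⊆ (S ∪ D) ∪ D.

(⟸) This inclusion fails. Take S = {1}, C = {1}, D = ∅; then 1 ∈ (S ∪ D) ∪ D but 1 ∉ S ∩ (S ∖ C).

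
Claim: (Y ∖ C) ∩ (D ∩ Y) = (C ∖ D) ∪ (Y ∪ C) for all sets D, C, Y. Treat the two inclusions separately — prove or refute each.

(⟹) Let x ∈ (Y ∖ C) ∩ (D ∩ Y). Then x ∈ D ∩ Y and x ∉ C, from which x ∈ (C ∖ D) ∪ (Y ∪ C).

(⟸) This inclusion fails. Take D = ∅, C = {1}, Y = ∅; then 1 ∈ (C ∖ D) ∪ (Y ∪ C) but 1 ∉ (Y ∖ C) ∩ (D ∩ Y).

Only the forward inclusion holds.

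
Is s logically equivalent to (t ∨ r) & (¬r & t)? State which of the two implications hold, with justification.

Both directions fail.

(⟹) This fails. Under r = F, s = T, t = F, the left side is true but the right side is false.

(⟸) This fails. Under r = F, s = F, t = T, the left side is false but the right side is true.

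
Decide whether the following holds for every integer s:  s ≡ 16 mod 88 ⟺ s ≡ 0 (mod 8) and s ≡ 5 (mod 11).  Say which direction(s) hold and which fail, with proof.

Both directions hold.

(⟸) If s ≡ 0 (mod 8) and s ≡ 5 (mod 11), then by the Chinese remainder theorem s ≡ 16 (mod 88). This is exactly s ≡ 16 (mod 88).

(⟹) Suppose s ≡ 16 (mod 88); write s = 88j + 16. Since 8 ∣ 88, reducing mod 8 gives s ≡ 16 ≡ 0 (mod 8); since 11 ∣ 88, reducing mod 11 gives s ≡ 16 ≡ 5 (mod 11).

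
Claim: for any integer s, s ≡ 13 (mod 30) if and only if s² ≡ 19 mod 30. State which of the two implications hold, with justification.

[⇒] Suppose s ≡ 13 (mod 30). Write s = 30j + 13. Then (30j + 13)² = 900j² + 780j + 169 = 30(30j² + 26j + 5) + 19, so s² ≡ 19 (mod 30).

[⇐] This fails: take s = 7. Then 7² = 49 ≡ 19 (mod 30), yet 7 ≡ 7 (mod 30), not 13.

Only the forward direction holds.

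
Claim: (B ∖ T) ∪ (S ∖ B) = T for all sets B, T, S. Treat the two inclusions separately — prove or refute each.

(⟹) This inclusion fails. Take B = {1}, T = ∅, S = ∅; then 1 ∈ (B ∖ T) ∪ (S ∖ B) but 1 ∉ T.

(⟸) This inclusion fails. Take B = ∅, T = {1}, S = ∅; then 1 ∈ T but 1 ∉ (B ∖ T) ∪ (S ∖ B).

(⊆) fails and (⊇) fails.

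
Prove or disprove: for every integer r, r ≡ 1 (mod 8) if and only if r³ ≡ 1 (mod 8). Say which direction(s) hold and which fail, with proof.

Both implications hold.

(⟹) Suppose r ≡ 1 (mod 8). Write r = 8j + 1. Then (8j + 1)³ = 512j³ + 192j² + 24j + 1 = 8(64j³ + 24j² + 3j) + 1, so r³ ≡ 1 (mod 8).

(⟸) Conversely, suppose r³ ≡ 1 (mod 8). The only residue r in {0, …, 7} with r³ ≡ 1 (mod 8) is r = 1, so r ≡ 1 (mod 8).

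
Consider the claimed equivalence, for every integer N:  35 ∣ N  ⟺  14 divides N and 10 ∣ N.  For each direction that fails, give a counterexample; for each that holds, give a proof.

(→) This fails: take N = 35. Certainly 35 ∣ 35, but 14 ∤ 35.

(←) Suppose 14 ∣ N and 10 ∣ N. Any common multiple of 14 and 10 is a multiple of their lcm; here lcm(14, 10) = 14·10/gcd(14, 10) = 140/2 = 70, so 70 ∣ N. Since 35 ∣ 70, it follows that 35 ∣ N.

Only the reverse direction holds.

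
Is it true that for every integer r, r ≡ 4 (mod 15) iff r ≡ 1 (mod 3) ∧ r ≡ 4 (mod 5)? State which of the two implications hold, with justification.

(⟸) If r ≡ 1 (mod 3) and r ≡ 4 (mod 5), then by the Chinese remainder theorem r ≡ 4 (mod 15). This is exactly r ≡ 4 (mod 15).

(⟹) Suppose r ≡ 4 (mod 15); write r = 15j + 4. Since 3 ∣ 15, reducing mod 3 gives r ≡ 4 ≡ 1 (mod 3); since 5 ∣ 15, reducing mod 5 gives r ≡ 4 (mod 5).

Both implications hold.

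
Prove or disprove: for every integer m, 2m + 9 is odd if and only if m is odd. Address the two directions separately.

(→) This fails: take m = 0. Then 2m + 9 = 9, which is odd, yet m = 0 is even, not odd.

(←) Suppose m is odd. Since 2 is even, 2m is even for every m, so 2m + 9 has the same parity as 9, which is odd. Hence 2m + 9 is odd.

Not equivalent: only (⇐) holds.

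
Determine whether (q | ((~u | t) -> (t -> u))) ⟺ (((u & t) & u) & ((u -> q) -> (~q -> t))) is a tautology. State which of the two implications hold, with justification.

Only the reverse direction holds.

[⇒] This fails. Under u = F, t = F, q = F, the left side is true but the right side is false.

[⇐] Assume the antecedent. If u is true, q | ((~u | t) -> (t -> u)) reduces to true regardless of the other variables. If u is false, the antecedent cannot hold. Either way q | ((~u | t) -> (t -> u)) holds.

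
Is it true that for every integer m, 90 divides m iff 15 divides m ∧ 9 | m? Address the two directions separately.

(⟹) If 90 ∣ m, write m = 90q. Since 90 = 6·15, m = 15·(6q), so 15 ∣ m; and since 90 = 10·9, m = 9·(10q), so 9 ∣ m.

(⟸) This fails: take m = 45. Both 15 ∣ 45 and 9 ∣ 45, yet 45 is not a multiple of 90 (since 45 = 0·90 + 45), so 90 ∤ 45.

The forward direction holds; the converse fails.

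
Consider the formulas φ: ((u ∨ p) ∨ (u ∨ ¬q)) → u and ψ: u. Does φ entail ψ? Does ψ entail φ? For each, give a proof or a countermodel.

(⟹) This fails. Under u = F, p = F, q = T, the left side is true but the right side is false.

(⟸) Assume the antecedent. If u is true, ((u ∨ p) ∨ (u ∨ ¬q)) → u reduces to true regardless of the other variables. If u is false, the antecedent cannot hold. Either way ((u ∨ p) ∨ (u ∨ ¬q)) → u holds.

Not equivalent: only (⇐) holds.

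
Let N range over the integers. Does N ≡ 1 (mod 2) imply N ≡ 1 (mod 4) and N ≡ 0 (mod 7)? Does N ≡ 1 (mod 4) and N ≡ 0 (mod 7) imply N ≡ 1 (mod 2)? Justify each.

Not equivalent: only (⇐) holds.

(→) This fails: N = 1 gives 1 ≡ 1 (mod 2) but 1 ≡ 1 (mod 7), so the conjunction on the right does not hold.

(←) Conversely, if N ≡ 1 (mod 4) and N ≡ 0 (mod 7), then by the Chinese remainder theorem N ≡ 21 (mod 28). Since 21 ≡ 1 (mod 2) and 2 ∣ 28, we get N ≡ 1 (mod 2).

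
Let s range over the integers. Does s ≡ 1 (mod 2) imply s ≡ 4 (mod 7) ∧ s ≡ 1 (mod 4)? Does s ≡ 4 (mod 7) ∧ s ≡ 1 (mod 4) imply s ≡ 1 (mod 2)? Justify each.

(⇒) This fails: s = 1 gives 1 ≡ 1 (mod 2) but 1 ≡ 1 (mod 7), so the conjunction on the right does not hold.

(⇐) Conversely, if s ≡ 4 (mod 7) and s ≡ 1 (mod 4), then by the Chinese remainder theorem s ≡ 25 (mod 28). Since 25 ≡ 1 (mod 2) and 2 ∣ 28, we get s ≡ 1 (mod 2).

Not equivalent: only (⇐) holds.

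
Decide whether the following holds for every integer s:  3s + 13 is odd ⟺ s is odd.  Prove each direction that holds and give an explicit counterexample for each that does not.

(⟹) This fails: s = 0 gives 3s + 13 = 13, which is odd, but 0 is even, not odd.

(⟸) This also fails: s = 7 is odd, but 3s + 13 = 34 is even, not odd.

Both directions fail.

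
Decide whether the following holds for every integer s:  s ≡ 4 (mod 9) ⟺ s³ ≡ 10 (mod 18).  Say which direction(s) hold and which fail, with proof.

(⟹) This fails: take s = 13. Then 13 ≡ 4 (mod 9), but 13³ = 2197 ≡ 1 (mod 18), not 10.

(⟸) This fails: take s = 10. Then 10³ = 1000 ≡ 10 (mod 18), yet 10 ≡ 1 (mod 9), not 4.

Both directions fail.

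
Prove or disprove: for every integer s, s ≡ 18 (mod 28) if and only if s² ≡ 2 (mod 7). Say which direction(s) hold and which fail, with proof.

[⇒] Suppose s ≡ 18 (mod 28). Then s² ≡ 18² = 324 (mod 28), and since 7 ∣ 28, also s² ≡ 2 (mod 7).

[⇐] This fails: take s = 3. Then 3² = 9 ≡ 2 (mod 7), yet 3 ≡ 3 (mod 28), not 18.

Not equivalent: only (⇒) holds.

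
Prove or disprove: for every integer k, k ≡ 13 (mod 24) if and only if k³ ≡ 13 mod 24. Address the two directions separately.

(⟹) Suppose k ≡ 13 (mod 24). Write k = 24j + 13. Then (24j + 13)³ = 13824j³ + 22464j² + 12168j + 2197 = 24(576j³ + 936j² + 507j + 91) + 13, so k³ ≡ 13 (mod 24).

(⟸) Conversely, suppose k³ ≡ 13 (mod 24). The only residue r in {0, …, 23} with r³ ≡ 13 (mod 24) is r = 13, so k ≡ 13 (mod 24).

Equivalent; both directions hold.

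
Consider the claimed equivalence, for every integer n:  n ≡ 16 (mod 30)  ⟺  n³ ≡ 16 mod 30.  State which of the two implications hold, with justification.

(→) Suppose n ≡ 16 (mod 30). Write n = 30j + 16. Then (30j + 16)³ = 27000j³ + 43200j² + 23040j + 4096 = 30(900j³ + 1440j² + 768j + 136) + 16, so n³ ≡ 16 (mod 30).

(←) Conversely, suppose n³ ≡ 16 (mod 30). The only residue r in {0, …, 29} with r³ ≡ 16 (mod 30) is r = 16, so n ≡ 16 (mod 30).

Both implications hold.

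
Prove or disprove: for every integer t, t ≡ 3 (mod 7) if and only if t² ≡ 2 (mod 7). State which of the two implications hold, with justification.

Only the forward implication holds.

Forward direction. Suppose t ≡ 3 (mod 7). Write t = 7j + 3. Then (7j + 3)² = 49j² + 42j + 9 = 7(7j² + 6j + 1) + 2, so t² ≡ 2 (mod 7).

Converse. This fails: take t = 4. Then 4² = 16 ≡ 2 (mod 7), yet 4 ≡ 4 (mod 7), not 3.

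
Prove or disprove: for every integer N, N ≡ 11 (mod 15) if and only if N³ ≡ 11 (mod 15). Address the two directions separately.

Equivalent; both directions hold.

(⟹) Suppose N ≡ 11 (mod 15). Write N = 15j + 11. Then (15j + 11)³ = 3375j³ + 7425j² + 5445j + 1331 = 15(225j³ + 495j² + 363j + 88) + 11, so N³ ≡ 11 (mod 15).

(⟸) Conversely, suppose N³ ≡ 11 (mod 15). The only residue r in {0, …, 14} with r³ ≡ 11 (mod 15) is r = 11, so N ≡ 11 (mod 15).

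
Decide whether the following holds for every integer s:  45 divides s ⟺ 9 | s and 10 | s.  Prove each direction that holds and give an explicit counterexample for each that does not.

The forward direction fails; the converse holds.

(⟹) This fails: take s = 45. Certainly 45 ∣ 45, but 10 ∤ 45.

(⟸) Suppose 9 ∣ s and 10 ∣ s. Any common multiple of 9 and 10 is a multiple of their lcm; here gcd(9, 10) = 1, so lcm(9, 10) = 9·10 = 90, so 90 ∣ s. Since 45 ∣ 90, it follows that 45 ∣ s.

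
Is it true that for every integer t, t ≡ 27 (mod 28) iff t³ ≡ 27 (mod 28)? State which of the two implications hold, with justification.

(⟸) This fails: take t = 3. Then 3³ = 27 ≡ 27 (mod 28), yet 3 ≡ 3 (mod 28), not 27.

(⟹) Suppose t ≡ 27 (mod 28). Write t = 28j + 27. Then (28j + 27)³ = 21952j³ + 63504j² + 61236j + 19683 = 28(784j³ + 2268j² + 2187j + 702) + 27, so t³ ≡ 27 (mod 28).

Only the forward implication holds.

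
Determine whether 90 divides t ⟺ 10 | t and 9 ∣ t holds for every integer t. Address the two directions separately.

(⟹) If 90 ∣ t, write t = 90q. Since 90 = 9·10, t = 10·(9q), so 10 ∣ t; and since 90 = 10·9, t = 9·(10q), so 9 ∣ t.

(⟸) Suppose 10 ∣ t and 9 ∣ t. Any common multiple of 10 and 9 is a multiple of their lcm; here gcd(10, 9) = 1, so lcm(10, 9) = 10·9 = 90, so 90 ∣ t.

Both implications hold.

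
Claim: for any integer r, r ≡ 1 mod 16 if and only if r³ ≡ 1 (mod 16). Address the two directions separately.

Forward direction. Suppose r ≡ 1 mod 16. Write r = 16j + 1. Then (16j + 1)³ = 4096j³ + 768j² + 48j + 1 = 16(256j³ + 48j² + 3j) + 1, so r³ ≡ 1 (mod 16).

Converse. Suppose r³ ≡ 1 (mod 16). The only residue r in {0, …, 15} with r³ ≡ 1 (mod 16) is r = 1, so r ≡ 1 (mod 16).

Both directions hold.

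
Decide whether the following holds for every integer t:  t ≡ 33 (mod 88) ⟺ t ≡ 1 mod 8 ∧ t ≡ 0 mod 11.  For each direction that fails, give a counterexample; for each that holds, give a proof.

Equivalent; both directions hold.

(⟸) If t ≡ 1 (mod 8) and t ≡ 0 (mod 11), then by the Chinese remainder theorem t ≡ 33 (mod 88). This is exactly t ≡ 33 (mod 88).

(⟹) Suppose t ≡ 33 (mod 88); write t = 88j + 33. Since 8 ∣ 88, reducing mod 8 gives t ≡ 33 ≡ 1 (mod 8); since 11 ∣ 88, reducing mod 11 gives t ≡ 33 ≡ 0 (mod 11).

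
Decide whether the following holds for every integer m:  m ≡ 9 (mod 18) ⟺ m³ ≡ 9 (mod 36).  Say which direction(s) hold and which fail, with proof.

Forward direction. This fails: take m = 27. Then 27 ≡ 9 (mod 18), but 27³ = 19683 ≡ 27 (mod 36), not 9.

Converse. This fails: take m = 21. Then 21³ = 9261 ≡ 9 (mod 36), yet 21 ≡ 3 (mod 18), not 9.

(⇒) fails and (⇐) fails.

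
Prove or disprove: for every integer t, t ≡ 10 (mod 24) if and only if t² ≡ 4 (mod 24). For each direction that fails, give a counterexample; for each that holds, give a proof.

Not equivalent: only (⇒) holds.

(←) This fails: take t = 2. Then 2² = 4 ≡ 4 (mod 24), yet 2 ≡ 2 (mod 24), not 10.

(→) Suppose t ≡ 10 (mod 24). Write t = 24j + 10. Then (24j + 10)² = 576j² + 480j + 100 = 24(24j² + 20j + 4) + 4, so t² ≡ 4 (mod 24).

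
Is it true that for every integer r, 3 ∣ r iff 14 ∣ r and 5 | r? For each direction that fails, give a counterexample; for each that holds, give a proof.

Both directions fail.

Forward direction. This fails: take r = 3. Certainly 3 ∣ 3, but 14 ∤ 3.

Converse. This fails: take r = 70. Both 14 ∣ 70 and 5 ∣ 70, yet 70 is not a multiple of 3 (since 70 = 23·3 + 1), so 3 ∤ 70.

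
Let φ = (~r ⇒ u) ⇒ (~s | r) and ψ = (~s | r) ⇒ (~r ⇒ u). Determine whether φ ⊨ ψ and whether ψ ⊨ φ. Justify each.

Forward direction. This fails. Under s = F, u = F, r = F, the left side is true but the right side is false.

Converse. This fails. Under s = T, u = T, r = F, the left side is false but the right side is true.

(⇒) fails and (⇐) fails.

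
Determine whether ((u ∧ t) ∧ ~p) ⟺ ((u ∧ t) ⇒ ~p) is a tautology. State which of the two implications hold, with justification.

(⟹) Assume the antecedent. If t is true, the antecedent forces (t = T, u = T, p = F), and (u ∧ t) ⇒ ~p holds there. If t is false, the antecedent cannot hold. Either way (u ∧ t) ⇒ ~p holds.

(⟸) This fails. Under t = F, u = F, p = F, the left side is false but the right side is true.

(⇒) holds; (⇐) fails.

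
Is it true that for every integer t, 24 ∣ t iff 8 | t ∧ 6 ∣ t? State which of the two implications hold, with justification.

Forward direction. If 24 ∣ t, write t = 24q. Since 24 = 3·8, t = 8·(3q), so 8 ∣ t; and since 24 = 4·6, t = 6·(4q), so 6 ∣ t.

Converse. Suppose 8 ∣ t and 6 ∣ t. Any common multiple of 8 and 6 is a multiple of their lcm; here lcm(8, 6) = 8·6/gcd(8, 6) = 48/2 = 24, so 24 ∣ t.

Both implications hold.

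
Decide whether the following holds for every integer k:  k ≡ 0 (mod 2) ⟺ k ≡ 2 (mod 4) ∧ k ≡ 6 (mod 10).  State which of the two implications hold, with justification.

Only the converse holds.

(⟹) This fails: k = 0 gives 0 ≡ 0 (mod 2) but 0 ≡ 0 (mod 4), so the conjunction on the right does not hold.

(⟸) Conversely, if k ≡ 2 (mod 4) and k ≡ 6 (mod 10), then by the Chinese remainder theorem k ≡ 6 (mod 20). Since 6 ≡ 0 (mod 2) and 2 ∣ 20, we get k ≡ 0 (mod 2).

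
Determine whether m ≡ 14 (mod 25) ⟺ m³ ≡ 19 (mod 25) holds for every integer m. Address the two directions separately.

Forward direction. Suppose m ≡ 14 (mod 25). Write m = 25j + 14. Then (25j + 14)³ = 15625j³ + 26250j² + 14700j + 2744 = 25(625j³ + 1050j² + 588j + 109) + 19, so m³ ≡ 19 (mod 25).

Converse. Suppose m³ ≡ 19 (mod 25). The only residue r in {0, …, 24} with r³ ≡ 19 (mod 25) is r = 14, so m ≡ 14 (mod 25).

Both directions hold.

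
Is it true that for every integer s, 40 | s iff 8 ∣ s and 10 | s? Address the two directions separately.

Both directions hold.

(⇒) If 40 ∣ s, write s = 40q. Since 40 = 5·8, s = 8·(5q), so 8 ∣ s; and since 40 = 4·10, s = 10·(4q), so 10 ∣ s.

(⇐) Suppose 8 ∣ s and 10 ∣ s. Any common multiple of 8 and 10 is a multiple of their lcm; here lcm(8, 10) = 8·10/gcd(8, 10) = 80/2 = 40, so 40 ∣ s.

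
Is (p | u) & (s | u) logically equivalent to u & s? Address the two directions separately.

(⇒) This fails. Under p = F, u = T, s = F, the left side is true but the right side is false.

(⇐) Assume the antecedent. If p is true, the antecedent forces (p = T, u = T, s = T), and (p | u) & (s | u) holds there. If p is false, the antecedent forces (p = F, u = T, s = T), and (p | u) & (s | u) holds there. Either way (p | u) & (s | u) holds.

The forward direction fails; the converse holds.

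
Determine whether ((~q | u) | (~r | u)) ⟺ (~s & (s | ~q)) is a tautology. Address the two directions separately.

The forward direction fails; the converse holds.

(→) This fails. Under s = T, q = F, u = F, r = F, the left side is true but the right side is false.

(←) Assume the antecedent. If q is true, the antecedent cannot hold. If q is false, (~q | u) | (~r | u) reduces to true regardless of the other variables. Either way (~q | u) | (~r | u) holds.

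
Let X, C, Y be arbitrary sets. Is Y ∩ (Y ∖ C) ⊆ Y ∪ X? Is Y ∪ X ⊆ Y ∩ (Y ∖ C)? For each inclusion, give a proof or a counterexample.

The sets are not equal: only the forward inclusion holds.

(⊇) This inclusion fails. Take X = {1}, C = ∅, Y = ∅; then 1 ∈ Y ∪ X but 1 ∉ Y ∩ (Y ∖ C).

(⊆) Let x ∈ Y ∩ (Y ∖ C). Then either x ∈ Y and x ∉ X, C; or x ∈ X ∩ Y and x ∉ C. In each case x ∈ Y ∪ X, so Y ∩ (Y ∖ C) ⊆ Y ∪ X.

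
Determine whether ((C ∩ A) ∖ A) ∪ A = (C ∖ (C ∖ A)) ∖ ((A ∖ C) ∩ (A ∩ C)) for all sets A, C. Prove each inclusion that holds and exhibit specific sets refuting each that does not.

(⟸) Let x ∈ (C ∖ (C ∖ A)) ∖ ((A ∖ C) ∩ (A ∩ C)). Then x ∈ A ∩ C, from which x ∈ ((C ∩ A) ∖ A) ∪ A.

(⟹) This inclusion fails. Take A = {1}, C = ∅; then 1 ∈ ((C ∩ A) ∖ A) ∪ A but 1 ∉ (C ∖ (C ∖ A)) ∖ ((A ∖ C) ∩ (A ∩ C)).

Only the reverse inclusion holds.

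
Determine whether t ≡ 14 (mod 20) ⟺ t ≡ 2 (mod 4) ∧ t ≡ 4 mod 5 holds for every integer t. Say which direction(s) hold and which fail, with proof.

Both directions hold.

(⟹) Suppose t ≡ 14 (mod 20); write t = 20j + 14. Since 4 ∣ 20, reducing mod 4 gives t ≡ 14 ≡ 2 (mod 4); since 5 ∣ 20, reducing mod 5 gives t ≡ 14 ≡ 4 (mod 5).

(⟸) Conversely, if t ≡ 2 (mod 4) and t ≡ 4 (mod 5), then by the Chinese remainder theorem t ≡ 14 (mod 20). This is exactly t ≡ 14 (mod 20).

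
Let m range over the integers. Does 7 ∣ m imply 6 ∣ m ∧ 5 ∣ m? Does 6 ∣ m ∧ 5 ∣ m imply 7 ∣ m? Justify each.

Neither direction holds.

(⇒) This fails: take m = 7. Certainly 7 ∣ 7, but 6 ∤ 7.

(⇐) This fails: take m = 30. Both 6 ∣ 30 and 5 ∣ 30, yet 30 is not a multiple of 7 (since 30 = 4·7 + 2), so 7 ∤ 30.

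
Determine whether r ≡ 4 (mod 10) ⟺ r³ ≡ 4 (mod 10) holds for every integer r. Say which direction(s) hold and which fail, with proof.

(⟹) Suppose r ≡ 4 (mod 10). Write r = 10j + 4. Then (10j + 4)³ = 1000j³ + 1200j² + 480j + 64 = 10(100j³ + 120j² + 48j + 6) + 4, so r³ ≡ 4 (mod 10).

(⟸) For the converse, argue contrapositively. If r ≢ 4 (mod 10), then r is congruent to one of 0, 1, 2, 3, 5, 6, 7, 8, 9 modulo 10, and these give r³ ≡ 0, 1, 8, 7, 5, 6, 3, 2, 9 respectively — never 4.

Equivalent; both directions hold.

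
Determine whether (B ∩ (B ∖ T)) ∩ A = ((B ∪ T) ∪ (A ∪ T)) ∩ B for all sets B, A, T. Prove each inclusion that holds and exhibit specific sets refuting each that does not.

(⊆) Let x ∈ (B ∩ (B ∖ T)) ∩ A. Then x ∈ B ∩ A and x ∉ T, from which x ∈ ((B ∪ T) ∪ (A ∪ T)) ∩ B.

(⊇) This inclusion fails. Take B = {1}, A = ∅, T = ∅; then 1 ∈ ((B ∪ T) ∪ (A ∪ T)) ∩ B but 1 ∉ (B ∩ (B ∖ T)) ∩ A.

The sets are not equal: only the forward inclusion holds.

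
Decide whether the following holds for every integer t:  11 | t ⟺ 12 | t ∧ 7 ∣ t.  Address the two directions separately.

Neither direction holds.

(⇒) This fails: take t = 11. Certainly 11 ∣ 11, but 12 ∤ 11.

(⇐) This fails: take t = 84. Both 12 ∣ 84 and 7 ∣ 84, yet 84 is not a multiple of 11 (since 84 = 7·11 + 7), so 11 ∤ 84.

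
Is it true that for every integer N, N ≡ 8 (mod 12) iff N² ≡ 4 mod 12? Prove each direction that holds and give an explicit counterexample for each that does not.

(⟹) Suppose N ≡ 8 (mod 12). Write N = 12j + 8. Then (12j + 8)² = 144j² + 192j + 64 = 12(12j² + 16j + 5) + 4, so N² ≡ 4 (mod 12).

(⟸) This fails: take N = 2. Then 2² = 4 ≡ 4 (mod 12), yet 2 ≡ 2 (mod 12), not 8.

Not equivalent: only (⇒) holds.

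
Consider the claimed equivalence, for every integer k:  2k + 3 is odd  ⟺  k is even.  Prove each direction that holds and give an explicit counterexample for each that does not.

Forward direction. This fails: take k = 7. Then 2k + 3 = 17, which is odd, yet k = 7 is odd, not even.

Converse. Suppose k is even. Since 2 is even, 2k is even for every k, so 2k + 3 has the same parity as 3, which is odd. Hence 2k + 3 is odd.

Only the reverse direction holds.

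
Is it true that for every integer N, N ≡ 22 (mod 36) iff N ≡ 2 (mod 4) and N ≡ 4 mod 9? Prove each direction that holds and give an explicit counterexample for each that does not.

Forward direction. Suppose N ≡ 22 (mod 36); write N = 36j + 22. Since 4 ∣ 36, reducing mod 4 gives N ≡ 22 ≡ 2 (mod 4); since 9 ∣ 36, reducing mod 9 gives N ≡ 22 ≡ 4 (mod 9).

Converse. If N ≡ 2 (mod 4) and N ≡ 4 (mod 9), then by the Chinese remainder theorem N ≡ 22 (mod 36). This is exactly N ≡ 22 (mod 36).

Equivalent; both directions hold.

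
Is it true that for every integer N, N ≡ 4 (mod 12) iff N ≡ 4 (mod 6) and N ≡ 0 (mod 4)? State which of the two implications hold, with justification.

The biconditional holds.

(⇐) If N ≡ 4 (mod 6) and N ≡ 0 (mod 4), then by the Chinese remainder theorem N ≡ 4 (mod 12). This is exactly N ≡ 4 (mod 12).

(⇒) Suppose N ≡ 4 (mod 12); write N = 12j + 4. Since 6 ∣ 12, reducing mod 6 gives N ≡ 4 (mod 6); since 4 ∣ 12, reducing mod 4 gives N ≡ 4 ≡ 0 (mod 4).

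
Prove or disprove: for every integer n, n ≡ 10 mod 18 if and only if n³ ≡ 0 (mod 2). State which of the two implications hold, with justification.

Only the forward implication holds.

(⇒) Suppose n ≡ 10 (mod 18). Then n³ ≡ 10³ = 1000 (mod 18), and since 2 ∣ 18, also n³ ≡ 0 (mod 2).

(⇐) This fails: take n = 0. Then 0³ = 0 ≡ 0 (mod 2), yet 0 ≡ 0 (mod 18), not 10.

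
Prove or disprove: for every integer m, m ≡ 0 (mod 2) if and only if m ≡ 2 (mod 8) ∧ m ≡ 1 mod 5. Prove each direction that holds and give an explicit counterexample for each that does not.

(⟸) If m ≡ 2 (mod 8) and m ≡ 1 (mod 5), then by the Chinese remainder theorem m ≡ 26 (mod 40). Since 26 ≡ 0 (mod 2) and 2 ∣ 40, we get m ≡ 0 (mod 2).

(⟹) This fails: m = 0 gives 0 ≡ 0 (mod 2) but 0 ≡ 0 (mod 8), so the conjunction on the right does not hold.

Not equivalent: only (⇐) holds.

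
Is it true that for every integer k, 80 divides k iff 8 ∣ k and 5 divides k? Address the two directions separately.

(⟹) If 80 ∣ k, write k = 80q. Since 80 = 10·8, k = 8·(10q), so 8 ∣ k; and since 80 = 16·5, k = 5·(16q), so 5 ∣ k.

(⟸) This fails: take k = 40. Both 8 ∣ 40 and 5 ∣ 40, yet 40 is not a multiple of 80 (since 40 = 0·80 + 40), so 80 ∤ 40.

Not equivalent: only (⇒) holds.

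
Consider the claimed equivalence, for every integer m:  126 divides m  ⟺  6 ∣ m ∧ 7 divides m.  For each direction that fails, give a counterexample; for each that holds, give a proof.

Forward direction. If 126 ∣ m, write m = 126q. Since 126 = 21·6, m = 6·(21q), so 6 ∣ m; and since 126 = 18·7, m = 7·(18q), so 7 ∣ m.

Converse. This fails: take m = 42. Both 6 ∣ 42 and 7 ∣ 42, yet 42 is not a multiple of 126 (since 42 = 0·126 + 42), so 126 ∤ 42.

Only the forward direction holds.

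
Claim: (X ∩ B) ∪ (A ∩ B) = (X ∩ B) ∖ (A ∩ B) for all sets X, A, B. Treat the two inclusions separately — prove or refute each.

Reverse inclusion. Let x ∈ (X ∩ B) ∖ (A ∩ B). Then x ∈ X ∩ B and x ∉ A, from which x ∈ (X ∩ B) ∪ (A ∩ B).

Forward inclusion. This inclusion fails. Take X = ∅, A = {1}, B = {1}; then 1 ∈ (X ∩ B) ∪ (A ∩ B) but 1 ∉ (X ∩ B) ∖ (A ∩ B).

The sets are not equal: only the reverse inclusion holds.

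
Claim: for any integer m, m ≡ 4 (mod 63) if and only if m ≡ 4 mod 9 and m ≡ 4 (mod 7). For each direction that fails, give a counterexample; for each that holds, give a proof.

Both directions hold; the statement is true.

Forward direction. Suppose m ≡ 4 (mod 63); write m = 63j + 4. Since 9 ∣ 63, reducing mod 9 gives m ≡ 4 (mod 9); since 7 ∣ 63, reducing mod 7 gives m ≡ 4 (mod 7).

Converse. If m ≡ 4 (mod 9) and m ≡ 4 (mod 7), then by the Chinese remainder theorem m ≡ 4 (mod 63). This is exactly m ≡ 4 (mod 63).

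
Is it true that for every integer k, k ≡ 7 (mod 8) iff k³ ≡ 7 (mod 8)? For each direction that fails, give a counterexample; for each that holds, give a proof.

Both implications hold.

(⟸) Suppose k³ ≡ 7 (mod 8). The only residue r in {0, …, 7} with r³ ≡ 7 (mod 8) is r = 7, so k ≡ 7 (mod 8).

(⟹) Suppose k ≡ 7 (mod 8). Write k = 8j + 7. Then (8j + 7)³ = 512j³ + 1344j² + 1176j + 343 = 8(64j³ + 168j² + 147j + 42) + 7, so k³ ≡ 7 (mod 8).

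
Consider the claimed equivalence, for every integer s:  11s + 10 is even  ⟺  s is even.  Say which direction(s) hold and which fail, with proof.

The biconditional holds.

[⇐] Suppose s is even; write s = 2j. Then 11s + 10 = 11·(2j) + 10 = 2·11j + 10, which is even.

[⇒] Suppose 11s + 10 is even. Since 11 is odd, 11s and s have the same parity, so 11s + 10 ≡ s + 10 (mod 2). As 10 is even, 11s + 10 is even exactly when s is even. Thus s is even.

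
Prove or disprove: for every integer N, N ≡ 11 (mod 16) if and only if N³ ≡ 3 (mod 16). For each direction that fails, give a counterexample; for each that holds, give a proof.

(⇒) Suppose N ≡ 11 (mod 16). Write N = 16j + 11. Then (16j + 11)³ = 4096j³ + 8448j² + 5808j + 1331 = 16(256j³ + 528j² + 363j + 83) + 3, so N³ ≡ 3 (mod 16).

(⇐) Conversely, suppose N³ ≡ 3 (mod 16). The only residue r in {0, …, 15} with r³ ≡ 3 (mod 16) is r = 11, so N ≡ 11 (mod 16).

Both directions hold.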